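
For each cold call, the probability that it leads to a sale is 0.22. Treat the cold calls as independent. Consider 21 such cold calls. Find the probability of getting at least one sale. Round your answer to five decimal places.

P(at least one) = 1 − P(none) = 1 − (1 − 0.22)^21
= 1 − 0.0054198 = 0.9945802

0.99458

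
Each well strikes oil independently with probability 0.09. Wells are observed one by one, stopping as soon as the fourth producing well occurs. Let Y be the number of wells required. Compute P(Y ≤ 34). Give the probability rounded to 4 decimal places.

0.3667

Finishing within 34 wells ⇔ at least 4 successes in the first 34. With X ~ Binomial(34, 0.09), P(Y ≤ 34) = 1 − P(X ≤ 3).
  k=0: C(34,0)·0.09^0·0.91^34 = 0.040496
  k=1: C(34,1)·0.09^1·0.91^33 = 0.136172
  k=2: C(34,2)·0.09^2·0.91^32 = 0.222215
  k=3: C(34,3)·0.09^3·0.91^31 = 0.234424
1 − 0.633306 = 0.366694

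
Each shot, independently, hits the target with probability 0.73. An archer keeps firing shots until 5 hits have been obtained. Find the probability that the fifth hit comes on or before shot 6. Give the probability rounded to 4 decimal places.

Finishing within 6 shots ⇔ at least 5 successes in the first 6. With X ~ Binomial(6, 0.73), P(Y ≤ 6) = 1 − P(X ≤ 4).
  k=0: C(6,0)·0.73^0·0.27^6 = 0.000387
  k=1: C(6,1)·0.73^1·0.27^5 = 0.006285
  k=2: C(6,2)·0.73^2·0.27^4 = 0.042481
  k=3: C(6,3)·0.73^3·0.27^3 = 0.153140
  k=4: C(6,4)·0.73^4·0.27^2 = 0.310535
1 − 0.512828 = 0.487172

0.4872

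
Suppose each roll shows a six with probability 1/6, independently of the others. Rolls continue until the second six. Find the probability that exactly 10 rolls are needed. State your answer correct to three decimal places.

0.058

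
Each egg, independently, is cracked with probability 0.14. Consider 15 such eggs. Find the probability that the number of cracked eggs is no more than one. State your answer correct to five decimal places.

X ~ Binomial(15, 0.14); P(X ≤ 1) = Σ C(15,k) p^k (1−p)^(15−k) over k:
  k=0: C(15,0)·0.14^0·0.86^15 = 0.1041062
  k=1: C(15,1)·0.14^1·0.86^14 = 0.2542129
Total = 0.3583192

0.35832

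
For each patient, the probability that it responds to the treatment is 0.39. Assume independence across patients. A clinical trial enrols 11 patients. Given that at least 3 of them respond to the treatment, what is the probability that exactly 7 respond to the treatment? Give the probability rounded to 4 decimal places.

X ~ Binomial(11, 0.39). Want P(X=7 | X≥3) = P(X=7) / P(X≥3).
P(X=7) = C(11,7)·0.39^7·0.61^4 = 0.062703
P(X≥3) = 1 − 0.004351 − 0.030602 − 0.097827 = 0.867219
Ratio = 0.062703 / 0.867219 = 0.072303

0.0723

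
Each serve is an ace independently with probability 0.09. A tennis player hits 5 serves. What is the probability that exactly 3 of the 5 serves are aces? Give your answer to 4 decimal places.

0.0060

X ~ Binomial(n=5, p=0.09).
P(X=3) = C(5,3) · p^3 · (1−p)^2
= 10 · 0.000729 · 0.8281 = 0.006037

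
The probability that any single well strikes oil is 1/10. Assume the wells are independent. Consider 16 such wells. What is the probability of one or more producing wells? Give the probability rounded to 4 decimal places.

0.8147

P(at least one) = 1 − P(none) = 1 − (1 − 0.10)^16
= 1 − 0.185302 = 0.814698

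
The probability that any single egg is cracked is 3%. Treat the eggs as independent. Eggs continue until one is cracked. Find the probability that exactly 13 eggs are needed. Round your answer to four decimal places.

0.0208

Geometric (trials to first success), p = 0.03.
P(Y = 13) = (1−p)^12 · p = 0.69384 · 0.03 = 0.020815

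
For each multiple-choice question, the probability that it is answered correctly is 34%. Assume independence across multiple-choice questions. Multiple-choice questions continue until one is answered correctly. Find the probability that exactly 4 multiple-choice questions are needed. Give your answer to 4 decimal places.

0.0977

Geometric (trials to first success), p = 0.34.
P(Y = 4) = (1−p)^3 · p = 0.2875 · 0.34 = 0.097749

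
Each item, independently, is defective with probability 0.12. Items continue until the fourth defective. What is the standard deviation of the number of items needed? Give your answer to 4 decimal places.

Y = total items until the fourth success; negative binomial with r=4, p=0.12.
SD(Y) = √[r(1−p)/p²] = √(244.444444) = 15.634719

15.6347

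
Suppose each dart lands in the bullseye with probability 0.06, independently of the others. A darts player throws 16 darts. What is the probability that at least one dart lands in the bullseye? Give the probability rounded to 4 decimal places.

P(at least one) = 1 − P(none) = 1 − (1 − 0.06)^16
= 1 − 0.371574 = 0.628426

0.6284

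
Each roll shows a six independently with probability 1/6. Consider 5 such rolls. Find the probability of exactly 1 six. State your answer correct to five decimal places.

X ~ Binomial(n=5, p=0.166667).
P(X=1) = C(5,1) · p^1 · (1−p)^4
= 5 · 0.16667 · 0.48225 = 0.4018776

0.40188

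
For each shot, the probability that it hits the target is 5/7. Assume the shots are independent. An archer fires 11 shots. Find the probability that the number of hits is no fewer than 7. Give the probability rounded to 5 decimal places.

X ~ Binomial(11, 0.714286); P(X ≥ 7) = Σ C(11,k) p^k (1−p)^(11−k) over k:
  k=7: C(11,7)·0.714286^7·0.285714^4 = 0.2086150
  k=8: C(11,8)·0.714286^8·0.285714^3 = 0.2607687
  k=9: C(11,9)·0.714286^9·0.285714^2 = 0.2173073
  k=10: C(11,10)·0.714286^10·0.285714^1 = 0.1086536
  k=11: C(11,11)·0.714286^11·0.285714^0 = 0.0246940
Total = 0.8200387

0.82004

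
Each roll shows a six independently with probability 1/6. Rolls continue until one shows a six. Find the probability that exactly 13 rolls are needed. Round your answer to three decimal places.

0.019

Geometric (trials to first success), p = 0.166667.
P(Y = 13) = (1−p)^12 · p = 0.11216 · 0.166667 = 0.01869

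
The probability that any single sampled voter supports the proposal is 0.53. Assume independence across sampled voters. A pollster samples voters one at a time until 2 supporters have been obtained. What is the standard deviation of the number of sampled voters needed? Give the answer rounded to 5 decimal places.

1.82931

Y = total sampled voters until the second success; negative binomial with r=2, p=0.53.
SD(Y) = √[r(1−p)/p²] = √(3.3463866) = 1.8293132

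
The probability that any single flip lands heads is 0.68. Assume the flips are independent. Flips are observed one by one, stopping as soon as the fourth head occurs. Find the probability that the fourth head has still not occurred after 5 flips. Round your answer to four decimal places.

0.5125

Needing more than 5 flips ⇔ fewer than 4 successes in the first 5. With X ~ Binomial(5, 0.68), P(Y > 5) = P(X ≤ 3).
  k=0: C(5,0)·0.68^0·0.32^5 = 0.003355
  k=1: C(5,1)·0.68^1·0.32^4 = 0.035652
  k=2: C(5,2)·0.68^2·0.32^3 = 0.151519
  k=3: C(5,3)·0.68^3·0.32^2 = 0.321978
P(X ≤ 3) = 0.512505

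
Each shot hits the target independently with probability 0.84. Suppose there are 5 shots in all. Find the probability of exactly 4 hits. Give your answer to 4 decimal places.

0.3983

X ~ Binomial(n=5, p=0.84).
P(X=4) = C(5,4) · p^4 · (1−p)^1
= 5 · 0.49787 · 0.16 = 0.398297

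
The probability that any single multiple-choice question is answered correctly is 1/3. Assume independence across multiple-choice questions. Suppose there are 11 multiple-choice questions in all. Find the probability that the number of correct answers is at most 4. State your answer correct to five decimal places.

0.71100

X ~ Binomial(11, 0.333333); P(X ≤ 4) = Σ C(11,k) p^k (1−p)^(11−k) over k:
  k=0: C(11,0)·0.333333^0·0.666667^11 = 0.0115610
  k=1: C(11,1)·0.333333^1·0.666667^10 = 0.0635856
  k=2: C(11,2)·0.333333^2·0.666667^9 = 0.1589640
  k=3: C(11,3)·0.333333^3·0.666667^8 = 0.2384460
  k=4: C(11,4)·0.333333^4·0.666667^7 = 0.2384460
Total = 0.7110027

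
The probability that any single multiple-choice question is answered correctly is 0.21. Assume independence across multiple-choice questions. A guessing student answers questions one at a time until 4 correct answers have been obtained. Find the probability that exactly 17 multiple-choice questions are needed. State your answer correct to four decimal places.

Y = trial on which the fourth success occurs; negative binomial, r=4, p=0.21.
P(Y=17) = C(16,3) · p^4 · (1−p)^13
= 560 · 0.0019448 · 0.046682 = 0.050841

0.0508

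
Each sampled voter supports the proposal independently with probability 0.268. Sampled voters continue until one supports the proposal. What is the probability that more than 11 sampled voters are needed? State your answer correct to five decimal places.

0.03233

Y = number of sampled voters to the first success; geometric, p = 0.268.
P(Y > 11) = P(first 11 all fail) = (1−p)^11 = 0.0323312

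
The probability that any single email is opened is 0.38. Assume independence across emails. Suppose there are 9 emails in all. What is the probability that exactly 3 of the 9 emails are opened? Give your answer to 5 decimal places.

0.26181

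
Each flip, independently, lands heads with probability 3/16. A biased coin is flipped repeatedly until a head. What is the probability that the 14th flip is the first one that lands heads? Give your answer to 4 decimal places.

Geometric (trials to first success), p = 0.1875.
P(Y = 14) = (1−p)^13 · p = 0.067252 · 0.1875 = 0.012610

0.0126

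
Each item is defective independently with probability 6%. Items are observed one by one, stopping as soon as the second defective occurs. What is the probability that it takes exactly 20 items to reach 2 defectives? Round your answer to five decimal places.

0.02246

Y = trial on which the second success occurs; negative binomial, r=2, p=0.06.
P(Y=20) = C(19,1) · p^2 · (1−p)^18
= 19 · 0.0036 · 0.32832 = 0.0224573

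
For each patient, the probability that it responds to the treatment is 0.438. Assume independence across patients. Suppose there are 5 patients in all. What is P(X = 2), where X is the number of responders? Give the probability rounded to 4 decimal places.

0.3405

X ~ Binomial(n=5, p=0.438).
P(X=2) = C(5,2) · p^2 · (1−p)^3
= 10 · 0.19184 · 0.1775 = 0.340531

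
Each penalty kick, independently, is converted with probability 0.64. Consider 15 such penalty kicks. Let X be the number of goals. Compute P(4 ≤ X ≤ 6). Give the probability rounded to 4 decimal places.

X ~ Binomial(15, 0.64); P(4 ≤ X ≤ 6) = Σ C(15,k) p^k (1−p)^(15−k) over k:
  k=4: C(15,4)·0.64^4·0.36^11 = 0.003014
  k=5: C(15,5)·0.64^5·0.36^10 = 0.011789
  k=6: C(15,6)·0.64^6·0.36^9 = 0.034931
Total = 0.049734

0.0497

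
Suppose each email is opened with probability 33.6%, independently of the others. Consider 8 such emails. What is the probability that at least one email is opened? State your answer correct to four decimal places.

0.9622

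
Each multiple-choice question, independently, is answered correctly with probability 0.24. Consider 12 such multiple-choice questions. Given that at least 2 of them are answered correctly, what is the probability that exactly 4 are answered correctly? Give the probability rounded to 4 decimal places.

X ~ Binomial(12, 0.24). Want P(X=4 | X≥2) = P(X=4) / P(X≥2).
P(X=4) = C(12,4)·0.24^4·0.76^8 = 0.182793
P(X≥2) = 1 − 0.037133 − 0.140716 = 0.822151
Ratio = 0.182793 / 0.822151 = 0.222335

0.2223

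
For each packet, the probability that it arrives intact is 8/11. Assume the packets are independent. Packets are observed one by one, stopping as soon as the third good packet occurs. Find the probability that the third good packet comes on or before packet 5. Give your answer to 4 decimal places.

Finishing within 5 packets ⇔ at least 3 successes in the first 5. With X ~ Binomial(5, 0.727273), P(Y ≤ 5) = 1 − P(X ≤ 2).
  k=0: C(5,0)·0.727273^0·0.272727^5 = 0.001509
  k=1: C(5,1)·0.727273^1·0.272727^4 = 0.020118
  k=2: C(5,2)·0.727273^2·0.272727^3 = 0.107295
1 − 0.128922 = 0.871078

0.8711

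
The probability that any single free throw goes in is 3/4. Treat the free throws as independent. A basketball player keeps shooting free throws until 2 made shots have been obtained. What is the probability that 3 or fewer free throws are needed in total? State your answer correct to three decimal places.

0.844

Finishing within 3 free throws ⇔ at least 2 successes in the first 3. With X ~ Binomial(3, 0.75), P(Y ≤ 3) = 1 − P(X ≤ 1).
  k=0: C(3,0)·0.75^0·0.25^3 = 0.01562
  k=1: C(3,1)·0.75^1·0.25^2 = 0.14062
1 − 0.15625 = 0.84375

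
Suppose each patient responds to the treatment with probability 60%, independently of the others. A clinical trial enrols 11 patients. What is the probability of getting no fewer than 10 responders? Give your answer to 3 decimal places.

X ~ Binomial(11, 0.60); P(X ≥ 10) = Σ C(11,k) p^k (1−p)^(11−k) over k:
  k=10: C(11,10)·0.60^10·0.40^1 = 0.02661
  k=11: C(11,11)·0.60^11·0.40^0 = 0.00363
Total = 0.03023

0.030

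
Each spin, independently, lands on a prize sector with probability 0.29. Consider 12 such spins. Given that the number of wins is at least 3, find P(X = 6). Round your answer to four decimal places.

X ~ Binomial(12, 0.29). Want P(X=6 | X≥3) = P(X=6) / P(X≥3).
P(X=6) = C(12,6)·0.29^6·0.71^6 = 0.070406
P(X≥3) = 1 − 0.016410 − 0.080431 − 0.180686 = 0.722474
Ratio = 0.070406 / 0.722474 = 0.097451

0.0975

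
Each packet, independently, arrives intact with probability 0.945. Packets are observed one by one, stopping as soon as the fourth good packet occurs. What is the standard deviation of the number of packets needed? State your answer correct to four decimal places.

0.4963

Y = total packets until the fourth success; negative binomial with r=4, p=0.945.
SD(Y) = √[r(1−p)/p²] = √(0.246354) = 0.496340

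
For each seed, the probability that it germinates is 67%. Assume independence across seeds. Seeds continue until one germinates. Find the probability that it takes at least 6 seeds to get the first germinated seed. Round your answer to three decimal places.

0.004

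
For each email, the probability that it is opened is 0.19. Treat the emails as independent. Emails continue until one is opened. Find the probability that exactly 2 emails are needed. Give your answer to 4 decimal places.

Geometric (trials to first success), p = 0.19.
P(Y = 2) = (1−p)^1 · p = 0.81 · 0.19 = 0.153900

0.1539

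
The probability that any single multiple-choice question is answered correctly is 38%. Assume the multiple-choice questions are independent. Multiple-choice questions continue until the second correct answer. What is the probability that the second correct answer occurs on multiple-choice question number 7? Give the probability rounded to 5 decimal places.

0.07937

Y = trial on which the second success occurs; negative binomial, r=2, p=0.38.
P(Y=7) = C(6,1) · p^2 · (1−p)^5
= 6 · 0.1444 · 0.091613 = 0.0793737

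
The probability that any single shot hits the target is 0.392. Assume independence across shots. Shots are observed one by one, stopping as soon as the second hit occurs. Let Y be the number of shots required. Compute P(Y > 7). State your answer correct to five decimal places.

0.16933

Needing more than 7 shots ⇔ fewer than 2 successes in the first 7. With X ~ Binomial(7, 0.392), P(Y > 7) = P(X ≤ 1).
  k=0: C(7,0)·0.392^0·0.608^7 = 0.0307132
  k=1: C(7,1)·0.392^1·0.608^6 = 0.1386135
P(X ≤ 1) = 0.1693267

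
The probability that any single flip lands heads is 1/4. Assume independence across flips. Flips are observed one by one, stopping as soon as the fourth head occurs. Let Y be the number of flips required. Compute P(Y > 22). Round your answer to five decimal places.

Needing more than 22 flips ⇔ fewer than 4 successes in the first 22. With X ~ Binomial(22, 0.25), P(Y > 22) = P(X ≤ 3).
  k=0: C(22,0)·0.25^0·0.75^22 = 0.0017838
  k=1: C(22,1)·0.25^1·0.75^21 = 0.0130812
  k=2: C(22,2)·0.25^2·0.75^20 = 0.0457844
  k=3: C(22,3)·0.25^3·0.75^19 = 0.1017430
P(X ≤ 3) = 0.1623925

0.16239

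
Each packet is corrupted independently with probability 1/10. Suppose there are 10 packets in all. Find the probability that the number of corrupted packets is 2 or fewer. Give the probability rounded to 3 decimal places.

0.930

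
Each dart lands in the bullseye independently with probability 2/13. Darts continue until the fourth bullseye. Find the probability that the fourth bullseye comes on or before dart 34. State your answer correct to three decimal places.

0.789

Finishing within 34 darts ⇔ at least 4 successes in the first 34. With X ~ Binomial(34, 0.153846), P(Y ≤ 34) = 1 − P(X ≤ 3).
  k=0: C(34,0)·0.153846^0·0.846154^34 = 0.00341
  k=1: C(34,1)·0.153846^1·0.846154^33 = 0.02111
  k=2: C(34,2)·0.153846^2·0.846154^32 = 0.06332
  k=3: C(34,3)·0.153846^3·0.846154^31 = 0.12280
1 − 0.21063 = 0.78937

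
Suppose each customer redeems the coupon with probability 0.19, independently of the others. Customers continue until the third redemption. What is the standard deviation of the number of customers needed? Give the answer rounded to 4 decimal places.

8.2045

Y = total customers until the third success; negative binomial with r=3, p=0.19.
SD(Y) = √[r(1−p)/p²] = √(67.313019) = 8.204451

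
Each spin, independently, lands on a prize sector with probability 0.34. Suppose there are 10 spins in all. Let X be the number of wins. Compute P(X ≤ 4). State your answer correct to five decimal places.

0.77301

X ~ Binomial(10, 0.34); P(X ≤ 4) = Σ C(10,k) p^k (1−p)^(10−k) over k:
  k=0: C(10,0)·0.34^0·0.66^10 = 0.0156834
  k=1: C(10,1)·0.34^1·0.66^9 = 0.0807931
  k=2: C(10,2)·0.34^2·0.66^8 = 0.1872931
  k=3: C(10,3)·0.34^3·0.66^7 = 0.2572916
  k=4: C(10,4)·0.34^4·0.66^6 = 0.2319522
Total = 0.7730134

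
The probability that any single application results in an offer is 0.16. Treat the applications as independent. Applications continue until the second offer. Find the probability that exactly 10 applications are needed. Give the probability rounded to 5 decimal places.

Y = trial on which the second success occurs; negative binomial, r=2, p=0.16.
P(Y=10) = C(9,1) · p^2 · (1−p)^8
= 9 · 0.0256 · 0.24788 = 0.0571106

0.05711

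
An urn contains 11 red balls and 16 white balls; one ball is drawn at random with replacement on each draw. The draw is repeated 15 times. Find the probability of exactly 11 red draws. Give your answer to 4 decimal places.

0.0086

X ~ Binomial(n=15, p=0.407407).
P(X=11) = C(15,11) · p^11 · (1−p)^4
= 1365 · 5.1324e-05 · 0.12332 = 0.008639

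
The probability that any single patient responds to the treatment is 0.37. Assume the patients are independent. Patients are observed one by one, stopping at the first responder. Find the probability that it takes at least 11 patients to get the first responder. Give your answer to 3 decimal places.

Y = number of patients to the first success; geometric, p = 0.37.
P(Y > 10) = P(first 10 all fail) = (1−p)^10 = 0.00985

0.010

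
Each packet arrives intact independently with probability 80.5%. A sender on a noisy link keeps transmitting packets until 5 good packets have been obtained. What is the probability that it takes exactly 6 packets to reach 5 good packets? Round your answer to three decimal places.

Y = trial on which the fifth success occurs; negative binomial, r=5, p=0.805.
P(Y=6) = C(5,4) · p^5 · (1−p)^1
= 5 · 0.33805 · 0.195 = 0.32960

0.330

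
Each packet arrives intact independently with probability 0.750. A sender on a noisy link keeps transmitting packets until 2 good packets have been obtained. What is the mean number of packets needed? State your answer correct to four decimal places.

2.6667

Y = total packets until the second success; negative binomial with r=2, p=0.75.
E[Y] = r / p = 2 / 0.75 = 2.666667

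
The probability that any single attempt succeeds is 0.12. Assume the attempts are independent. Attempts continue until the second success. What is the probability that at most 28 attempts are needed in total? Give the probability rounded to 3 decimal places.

Finishing within 28 attempts ⇔ at least 2 successes in the first 28. With X ~ Binomial(28, 0.12), P(Y ≤ 28) = 1 − P(X ≤ 1).
  k=0: C(28,0)·0.12^0·0.88^28 = 0.02789
  k=1: C(28,1)·0.12^1·0.88^27 = 0.10651
1 − 0.13440 = 0.86560

0.866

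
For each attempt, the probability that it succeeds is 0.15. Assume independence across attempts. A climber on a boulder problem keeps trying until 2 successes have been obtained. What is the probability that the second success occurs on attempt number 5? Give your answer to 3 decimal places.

0.055

Y = trial on which the second success occurs; negative binomial, r=2, p=0.15.
P(Y=5) = C(4,1) · p^2 · (1−p)^3
= 4 · 0.0225 · 0.61413 = 0.05527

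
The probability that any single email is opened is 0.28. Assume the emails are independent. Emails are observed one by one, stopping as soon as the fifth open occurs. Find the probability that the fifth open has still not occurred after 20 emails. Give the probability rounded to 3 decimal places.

Needing more than 20 emails ⇔ fewer than 5 successes in the first 20. With X ~ Binomial(20, 0.28), P(Y > 20) = P(X ≤ 4).
  k=0: C(20,0)·0.28^0·0.72^20 = 0.00140
  k=1: C(20,1)·0.28^1·0.72^19 = 0.01090
  k=2: C(20,2)·0.28^2·0.72^18 = 0.04028
  k=3: C(20,3)·0.28^3·0.72^17 = 0.09398
  k=4: C(20,4)·0.28^4·0.72^16 = 0.15533
P(X ≤ 4) = 0.30189

0.302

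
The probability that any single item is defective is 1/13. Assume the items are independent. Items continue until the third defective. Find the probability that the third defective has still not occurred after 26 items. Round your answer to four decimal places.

Needing more than 26 items ⇔ fewer than 3 successes in the first 26. With X ~ Binomial(26, 0.076923), P(Y > 26) = P(X ≤ 2).
  k=0: C(26,0)·0.076923^0·0.923077^26 = 0.124792
  k=1: C(26,1)·0.076923^1·0.923077^25 = 0.270382
  k=2: C(26,2)·0.076923^2·0.923077^24 = 0.281648
P(X ≤ 2) = 0.676821

0.6768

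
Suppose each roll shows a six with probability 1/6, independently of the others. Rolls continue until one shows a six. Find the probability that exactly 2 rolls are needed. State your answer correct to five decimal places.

Geometric (trials to first success), p = 0.166667.
P(Y = 2) = (1−p)^1 · p = 0.83333 · 0.166667 = 0.1388889

0.13889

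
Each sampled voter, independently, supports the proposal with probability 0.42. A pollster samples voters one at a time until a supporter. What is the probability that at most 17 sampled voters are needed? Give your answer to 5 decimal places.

Y = number of sampled voters to the first success; geometric, p = 0.42.
P(Y ≤ 17) = 1 − (1−p)^17 = 1 − 0.0000951 = 0.9999049

0.99990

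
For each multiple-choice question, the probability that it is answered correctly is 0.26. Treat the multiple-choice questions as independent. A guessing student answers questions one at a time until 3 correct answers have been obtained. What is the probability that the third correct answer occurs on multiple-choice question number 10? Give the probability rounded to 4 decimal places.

0.0769

Y = trial on which the third success occurs; negative binomial, r=3, p=0.26.
P(Y=10) = C(9,2) · p^3 · (1−p)^7
= 36 · 0.017576 · 0.12151 = 0.076886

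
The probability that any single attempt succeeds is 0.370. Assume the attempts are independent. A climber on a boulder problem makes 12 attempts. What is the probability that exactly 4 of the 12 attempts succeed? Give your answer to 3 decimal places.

0.230

X ~ Binomial(n=12, p=0.37).
P(X=4) = C(12,4) · p^4 · (1−p)^8
= 495 · 0.018742 · 0.024816 = 0.23022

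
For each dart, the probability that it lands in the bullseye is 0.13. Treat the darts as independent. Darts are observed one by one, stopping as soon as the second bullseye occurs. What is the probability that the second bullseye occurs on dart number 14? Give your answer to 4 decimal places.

0.0413

Y = trial on which the second success occurs; negative binomial, r=2, p=0.13.
P(Y=14) = C(13,1) · p^2 · (1−p)^12
= 13 · 0.0169 · 0.18803 = 0.041311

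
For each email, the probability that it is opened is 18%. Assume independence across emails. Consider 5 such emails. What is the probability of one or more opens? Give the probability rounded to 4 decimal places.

0.6293

P(at least one) = 1 − P(none) = 1 − (1 − 0.18)^5
= 1 − 0.370740 = 0.629260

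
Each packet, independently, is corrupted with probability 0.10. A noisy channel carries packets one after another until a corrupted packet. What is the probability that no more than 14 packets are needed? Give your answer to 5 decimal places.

Y = number of packets to the first success; geometric, p = 0.10.
P(Y ≤ 14) = 1 − (1−p)^14 = 1 − 0.2287679 = 0.7712321

0.77123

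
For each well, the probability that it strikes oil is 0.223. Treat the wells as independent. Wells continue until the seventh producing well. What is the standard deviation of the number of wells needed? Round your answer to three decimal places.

Y = total wells until the seventh success; negative binomial with r=7, p=0.223.
SD(Y) = √[r(1−p)/p²] = √(109.37280) = 10.45815

10.458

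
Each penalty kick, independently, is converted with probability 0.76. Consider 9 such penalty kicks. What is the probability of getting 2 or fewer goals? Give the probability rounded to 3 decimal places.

0.001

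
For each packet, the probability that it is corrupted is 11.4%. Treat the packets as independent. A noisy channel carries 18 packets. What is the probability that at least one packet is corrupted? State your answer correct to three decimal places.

P(at least one) = 1 − P(none) = 1 − (1 − 0.114)^18
= 1 − 0.11319 = 0.88681

0.887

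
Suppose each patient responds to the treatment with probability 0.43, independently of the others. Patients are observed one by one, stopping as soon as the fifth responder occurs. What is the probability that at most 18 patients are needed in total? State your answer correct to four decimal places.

Finishing within 18 patients ⇔ at least 5 successes in the first 18. With X ~ Binomial(18, 0.43), P(Y ≤ 18) = 1 − P(X ≤ 4).
  k=0: C(18,0)·0.43^0·0.57^18 = 0.000040
  k=1: C(18,1)·0.43^1·0.57^17 = 0.000548
  k=2: C(18,2)·0.43^2·0.57^16 = 0.003513
  k=3: C(18,3)·0.43^3·0.57^15 = 0.014132
  k=4: C(18,4)·0.43^4·0.57^14 = 0.039980
1 − 0.058213 = 0.941787

0.9418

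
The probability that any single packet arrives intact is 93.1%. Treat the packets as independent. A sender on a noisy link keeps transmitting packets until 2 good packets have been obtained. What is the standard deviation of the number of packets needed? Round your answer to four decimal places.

Y = total packets until the second success; negative binomial with r=2, p=0.931.
SD(Y) = √[r(1−p)/p²] = √(0.159213) = 0.399016

0.3990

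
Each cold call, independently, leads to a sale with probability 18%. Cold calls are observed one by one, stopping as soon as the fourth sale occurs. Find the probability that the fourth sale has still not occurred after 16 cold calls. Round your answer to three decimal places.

0.678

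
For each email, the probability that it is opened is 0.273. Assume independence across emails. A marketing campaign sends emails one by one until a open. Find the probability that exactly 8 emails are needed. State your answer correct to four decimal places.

0.0293

Geometric (trials to first success), p = 0.273.
P(Y = 8) = (1−p)^7 · p = 0.10733 · 0.273 = 0.029302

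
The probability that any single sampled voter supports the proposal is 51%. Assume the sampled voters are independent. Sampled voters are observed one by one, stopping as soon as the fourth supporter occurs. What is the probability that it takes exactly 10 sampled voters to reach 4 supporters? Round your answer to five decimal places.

0.07866

Y = trial on which the fourth success occurs; negative binomial, r=4, p=0.51.
P(Y=10) = C(9,3) · p^4 · (1−p)^6
= 84 · 0.067652 · 0.013841 = 0.0786568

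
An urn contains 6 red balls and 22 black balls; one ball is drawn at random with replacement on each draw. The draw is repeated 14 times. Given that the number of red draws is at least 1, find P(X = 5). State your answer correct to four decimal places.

X ~ Binomial(14, 0.214286). Want P(X=5 | X≥1) = P(X=5) / P(X≥1).
P(X=5) = C(14,5)·0.214286^5·0.785714^9 = 0.103231
P(X≥1) = 1 − 0.034175 = 0.965825
Ratio = 0.103231 / 0.965825 = 0.106884

0.1069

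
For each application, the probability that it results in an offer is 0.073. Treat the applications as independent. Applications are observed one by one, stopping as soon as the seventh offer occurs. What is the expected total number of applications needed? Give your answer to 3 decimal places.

95.890

Y = total applications until the seventh success; negative binomial with r=7, p=0.073.
E[Y] = r / p = 7 / 0.073 = 95.89041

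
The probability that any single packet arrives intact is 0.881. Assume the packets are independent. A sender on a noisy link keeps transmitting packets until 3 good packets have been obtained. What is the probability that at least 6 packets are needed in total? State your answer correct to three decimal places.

Needing more than 5 packets ⇔ fewer than 3 successes in the first 5. With X ~ Binomial(5, 0.881), P(Y > 5) = P(X ≤ 2).
  k=0: C(5,0)·0.881^0·0.119^5 = 0.00002
  k=1: C(5,1)·0.881^1·0.119^4 = 0.00088
  k=2: C(5,2)·0.881^2·0.119^3 = 0.01308
P(X ≤ 2) = 0.01399

0.014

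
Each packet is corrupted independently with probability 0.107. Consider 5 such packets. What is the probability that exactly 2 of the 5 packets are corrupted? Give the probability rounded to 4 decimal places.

0.0815

X ~ Binomial(n=5, p=0.107).
P(X=2) = C(5,2) · p^2 · (1−p)^3
= 10 · 0.011449 · 0.71212 = 0.081531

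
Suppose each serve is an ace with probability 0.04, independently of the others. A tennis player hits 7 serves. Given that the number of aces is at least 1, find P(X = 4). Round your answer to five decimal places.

0.00032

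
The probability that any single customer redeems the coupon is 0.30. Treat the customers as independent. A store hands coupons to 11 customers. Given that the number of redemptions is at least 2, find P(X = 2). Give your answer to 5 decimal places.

0.22520

X ~ Binomial(11, 0.30). Want P(X=2 | X≥2) = P(X=2) / P(X≥2).
P(X=2) = C(11,2)·0.30^2·0.70^9 = 0.1997504
P(X≥2) = 1 − 0.0197733 − 0.0932168 = 0.8870099
Ratio = 0.1997504 / 0.8870099 = 0.2251952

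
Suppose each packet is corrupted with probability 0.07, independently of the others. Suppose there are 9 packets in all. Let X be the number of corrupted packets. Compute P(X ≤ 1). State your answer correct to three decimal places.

X ~ Binomial(9, 0.07); P(X ≤ 1) = Σ C(9,k) p^k (1−p)^(9−k) over k:
  k=0: C(9,0)·0.07^0·0.93^9 = 0.52041
  k=1: C(9,1)·0.07^1·0.93^8 = 0.35254
Total = 0.87295

0.873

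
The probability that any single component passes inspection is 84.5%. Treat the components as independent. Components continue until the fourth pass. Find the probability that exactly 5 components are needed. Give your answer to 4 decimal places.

Y = trial on which the fourth success occurs; negative binomial, r=4, p=0.845.
P(Y=5) = C(4,3) · p^4 · (1−p)^1
= 4 · 0.50983 · 0.155 = 0.316096

0.3161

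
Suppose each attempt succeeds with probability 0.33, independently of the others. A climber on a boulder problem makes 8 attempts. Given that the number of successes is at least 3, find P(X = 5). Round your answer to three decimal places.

0.126

X ~ Binomial(8, 0.33). Want P(X=5 | X≥3) = P(X=5) / P(X≥3).
P(X=5) = C(8,5)·0.33^5·0.67^3 = 0.06591
P(X≥3) = 1 − 0.04061 − 0.16000 − 0.27583 = 0.52356
Ratio = 0.06591 / 0.52356 = 0.12590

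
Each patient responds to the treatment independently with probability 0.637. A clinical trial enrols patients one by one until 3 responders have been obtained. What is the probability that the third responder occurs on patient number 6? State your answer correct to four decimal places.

0.1236

Y = trial on which the third success occurs; negative binomial, r=3, p=0.637.
P(Y=6) = C(5,2) · p^3 · (1−p)^3
= 10 · 0.25847 · 0.047832 = 0.123634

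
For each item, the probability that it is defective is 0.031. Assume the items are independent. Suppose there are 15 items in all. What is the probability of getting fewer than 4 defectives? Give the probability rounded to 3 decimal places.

X ~ Binomial(15, 0.031); P(X ≤ 3) = Σ C(15,k) p^k (1−p)^(15−k) over k:
  k=0: C(15,0)·0.031^0·0.969^15 = 0.62353
  k=1: C(15,1)·0.031^1·0.969^14 = 0.29922
  k=2: C(15,2)·0.031^2·0.969^13 = 0.06701
  k=3: C(15,3)·0.031^3·0.969^12 = 0.00929
Total = 0.99904

0.999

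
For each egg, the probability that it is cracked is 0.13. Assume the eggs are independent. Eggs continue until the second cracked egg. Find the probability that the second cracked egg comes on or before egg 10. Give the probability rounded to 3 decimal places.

Finishing within 10 eggs ⇔ at least 2 successes in the first 10. With X ~ Binomial(10, 0.13), P(Y ≤ 10) = 1 − P(X ≤ 1).
  k=0: C(10,0)·0.13^0·0.87^10 = 0.24842
  k=1: C(10,1)·0.13^1·0.87^9 = 0.37121
1 − 0.61963 = 0.38037

0.380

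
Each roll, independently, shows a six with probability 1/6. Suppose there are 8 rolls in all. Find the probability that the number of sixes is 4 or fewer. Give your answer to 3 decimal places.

X ~ Binomial(8, 0.166667); P(X ≤ 4) = Σ C(8,k) p^k (1−p)^(8−k) over k:
  k=0: C(8,0)·0.166667^0·0.833333^8 = 0.23257
  k=1: C(8,1)·0.166667^1·0.833333^7 = 0.37211
  k=2: C(8,2)·0.166667^2·0.833333^6 = 0.26048
  k=3: C(8,3)·0.166667^3·0.833333^5 = 0.10419
  k=4: C(8,4)·0.166667^4·0.833333^4 = 0.02605
Total = 0.99539

0.995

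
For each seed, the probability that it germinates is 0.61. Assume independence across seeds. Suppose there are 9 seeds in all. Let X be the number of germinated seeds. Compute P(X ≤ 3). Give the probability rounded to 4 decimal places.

0.0886

X ~ Binomial(9, 0.61); P(X ≤ 3) = Σ C(9,k) p^k (1−p)^(9−k) over k:
  k=0: C(9,0)·0.61^0·0.39^9 = 0.000209
  k=1: C(9,1)·0.61^1·0.39^8 = 0.002938
  k=2: C(9,2)·0.61^2·0.39^7 = 0.018383
  k=3: C(9,3)·0.61^3·0.39^6 = 0.067090
Total = 0.088620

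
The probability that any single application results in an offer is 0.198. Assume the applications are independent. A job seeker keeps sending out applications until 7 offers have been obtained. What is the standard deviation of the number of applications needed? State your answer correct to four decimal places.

Y = total applications until the seventh success; negative binomial with r=7, p=0.198.
SD(Y) = √[r(1−p)/p²] = √(143.199674) = 11.966607

11.9666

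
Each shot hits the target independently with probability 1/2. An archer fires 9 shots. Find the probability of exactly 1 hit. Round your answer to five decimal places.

0.01758

X ~ Binomial(n=9, p=0.50).
P(X=1) = C(9,1) · p^1 · (1−p)^8
= 9 · 0.5 · 0.0039062 = 0.0175781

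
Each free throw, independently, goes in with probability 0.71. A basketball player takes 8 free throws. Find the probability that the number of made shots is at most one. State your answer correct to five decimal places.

0.00103

X ~ Binomial(8, 0.71); P(X ≤ 1) = Σ C(8,k) p^k (1−p)^(8−k) over k:
  k=0: C(8,0)·0.71^0·0.29^8 = 0.0000500
  k=1: C(8,1)·0.71^1·0.29^7 = 0.0009798
Total = 0.0010298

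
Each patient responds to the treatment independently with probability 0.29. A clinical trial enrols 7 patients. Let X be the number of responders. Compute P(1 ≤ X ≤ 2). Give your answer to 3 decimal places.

0.579

X ~ Binomial(7, 0.29); P(1 ≤ X ≤ 2) = Σ C(7,k) p^k (1−p)^(7−k) over k:
  k=1: C(7,1)·0.29^1·0.71^6 = 0.26004
  k=2: C(7,2)·0.29^2·0.71^5 = 0.31864
Total = 0.57869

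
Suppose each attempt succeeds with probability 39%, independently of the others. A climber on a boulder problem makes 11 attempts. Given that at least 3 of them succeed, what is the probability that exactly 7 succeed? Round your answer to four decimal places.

0.0723

X ~ Binomial(11, 0.39). Want P(X=7 | X≥3) = P(X=7) / P(X≥3).
P(X=7) = C(11,7)·0.39^7·0.61^4 = 0.062703
P(X≥3) = 1 − 0.004351 − 0.030602 − 0.097827 = 0.867219
Ratio = 0.062703 / 0.867219 = 0.072303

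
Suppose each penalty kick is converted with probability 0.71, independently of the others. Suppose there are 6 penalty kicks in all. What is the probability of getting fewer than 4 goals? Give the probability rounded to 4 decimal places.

X ~ Binomial(6, 0.71); P(X ≤ 3) = Σ C(6,k) p^k (1−p)^(6−k) over k:
  k=0: C(6,0)·0.71^0·0.29^6 = 0.000595
  k=1: C(6,1)·0.71^1·0.29^5 = 0.008738
  k=2: C(6,2)·0.71^2·0.29^4 = 0.053481
  k=3: C(6,3)·0.71^3·0.29^3 = 0.174582
Total = 0.237395

0.2374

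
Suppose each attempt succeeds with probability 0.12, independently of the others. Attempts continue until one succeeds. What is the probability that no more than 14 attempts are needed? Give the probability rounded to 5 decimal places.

0.83298

Y = number of attempts to the first success; geometric, p = 0.12.
P(Y ≤ 14) = 1 − (1−p)^14 = 1 − 0.1670157 = 0.8329843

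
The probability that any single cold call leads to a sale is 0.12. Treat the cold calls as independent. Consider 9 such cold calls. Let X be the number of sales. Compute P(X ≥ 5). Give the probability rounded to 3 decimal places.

0.002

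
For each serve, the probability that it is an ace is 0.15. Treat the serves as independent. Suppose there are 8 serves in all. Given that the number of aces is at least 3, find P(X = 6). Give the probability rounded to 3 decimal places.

X ~ Binomial(8, 0.15). Want P(X=6 | X≥3) = P(X=6) / P(X≥3).
P(X=6) = C(8,6)·0.15^6·0.85^2 = 0.00023
P(X≥3) = 1 − 0.27249 − 0.38469 − 0.23760 = 0.10521
Ratio = 0.00023 / 0.10521 = 0.00219

0.002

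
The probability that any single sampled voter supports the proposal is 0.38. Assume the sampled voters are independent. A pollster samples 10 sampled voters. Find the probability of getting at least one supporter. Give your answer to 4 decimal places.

P(at least one) = 1 − P(none) = 1 − (1 − 0.38)^10
= 1 − 0.008393 = 0.991607

0.9916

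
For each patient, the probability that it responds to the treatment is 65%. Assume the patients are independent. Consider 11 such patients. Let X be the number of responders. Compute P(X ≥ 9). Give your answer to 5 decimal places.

0.20013

X ~ Binomial(11, 0.65); P(X ≥ 9) = Σ C(11,k) p^k (1−p)^(11−k) over k:
  k=9: C(11,9)·0.65^9·0.35^2 = 0.1395465
  k=10: C(11,10)·0.65^10·0.35^1 = 0.0518316
  k=11: C(11,11)·0.65^11·0.35^0 = 0.0087508
Total = 0.2001289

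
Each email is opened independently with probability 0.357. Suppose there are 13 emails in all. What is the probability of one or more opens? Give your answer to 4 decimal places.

0.9968

P(at least one) = 1 − P(none) = 1 − (1 − 0.357)^13
= 1 − 0.003212 = 0.996788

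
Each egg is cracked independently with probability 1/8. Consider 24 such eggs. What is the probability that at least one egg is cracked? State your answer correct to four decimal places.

P(at least one) = 1 − P(none) = 1 − (1 − 0.125)^24
= 1 − 0.040569 = 0.959431

0.9594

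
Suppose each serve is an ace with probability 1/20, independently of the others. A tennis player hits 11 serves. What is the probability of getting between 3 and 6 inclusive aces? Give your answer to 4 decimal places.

X ~ Binomial(11, 0.05); P(3 ≤ X ≤ 6) = Σ C(11,k) p^k (1−p)^(11−k) over k:
  k=3: C(11,3)·0.05^3·0.95^8 = 0.013683
  k=4: C(11,4)·0.05^4·0.95^7 = 0.001440
  k=5: C(11,5)·0.05^5·0.95^6 = 0.000106
  k=6: C(11,6)·0.05^6·0.95^5 = 0.000006
Total = 0.015235

0.0152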